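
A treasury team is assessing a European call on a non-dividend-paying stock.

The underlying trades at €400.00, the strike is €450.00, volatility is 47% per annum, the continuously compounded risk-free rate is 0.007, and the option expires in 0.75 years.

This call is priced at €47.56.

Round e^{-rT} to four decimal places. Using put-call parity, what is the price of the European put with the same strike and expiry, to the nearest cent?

€95.22

exp(−rT) = exp(−0.007·0.75) = 0.9948
Put-call parity: C − P = S − K·e^(−rT) = 400 − 450·0.9948 = 400 − 447.6600 = -47.6600
P = C − (C − P) = 47.56 − (-47.6600) = 95.2200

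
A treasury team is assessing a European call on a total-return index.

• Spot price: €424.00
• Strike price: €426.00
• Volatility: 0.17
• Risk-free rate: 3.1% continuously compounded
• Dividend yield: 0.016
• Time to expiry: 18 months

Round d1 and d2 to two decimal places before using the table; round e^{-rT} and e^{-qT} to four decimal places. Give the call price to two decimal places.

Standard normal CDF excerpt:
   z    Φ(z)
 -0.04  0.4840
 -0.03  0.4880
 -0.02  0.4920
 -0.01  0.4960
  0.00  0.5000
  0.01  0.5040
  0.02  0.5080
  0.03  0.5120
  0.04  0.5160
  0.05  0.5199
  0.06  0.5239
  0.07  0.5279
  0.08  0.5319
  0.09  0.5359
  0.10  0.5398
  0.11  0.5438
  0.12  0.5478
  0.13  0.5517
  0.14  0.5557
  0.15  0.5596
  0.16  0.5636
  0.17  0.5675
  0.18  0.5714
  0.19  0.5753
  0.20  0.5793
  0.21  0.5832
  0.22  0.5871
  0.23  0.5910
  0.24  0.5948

€38.07

σ√T = 0.17 × 1.2247 = 0.2082
d₁ = [ln(424/426) + (0.031 − 0.016 + 0.17²/2)·1.5] / 0.2082 = [-0.0047 + 0.0442] / 0.2082 = 0.1896 ⇒ 0.19
d₂ = d₁ − σ√T = 0.1896 − 0.2082 = -0.0186 ⇒ -0.02
exp(−qT) = exp(−0.016·1.5) = 0.9763;  exp(−rT) = exp(−0.031·1.5) = 0.9546
C = 424·0.9763·N(0.19) − 426·0.9546·N(-0.02) = 424·0.9763·0.5753 − 426·0.9546·0.4920 = 238.1461 − 200.0765 = 38.0696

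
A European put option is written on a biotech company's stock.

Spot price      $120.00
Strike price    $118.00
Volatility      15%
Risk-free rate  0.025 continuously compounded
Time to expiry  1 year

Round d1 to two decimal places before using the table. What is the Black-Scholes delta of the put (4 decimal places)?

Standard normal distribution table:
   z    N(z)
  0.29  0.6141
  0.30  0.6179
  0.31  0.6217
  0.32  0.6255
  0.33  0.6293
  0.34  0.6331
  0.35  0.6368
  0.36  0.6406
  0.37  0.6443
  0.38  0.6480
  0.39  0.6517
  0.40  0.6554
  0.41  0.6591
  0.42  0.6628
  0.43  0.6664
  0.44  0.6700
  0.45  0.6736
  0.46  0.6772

T = 1;  σ√T = 0.1500
d₁ = [ln(120/118) + (0.025 + 0.15²/2)·1] / 0.1500 = [0.0168 + 0.0363] / 0.1500 = 0.3537 ≈ 0.35
N(d₁) = N(0.35) = 0.6368
Δ_put = N(d₁) − 1 = 0.6368 − 1 = -0.3632

-0.3632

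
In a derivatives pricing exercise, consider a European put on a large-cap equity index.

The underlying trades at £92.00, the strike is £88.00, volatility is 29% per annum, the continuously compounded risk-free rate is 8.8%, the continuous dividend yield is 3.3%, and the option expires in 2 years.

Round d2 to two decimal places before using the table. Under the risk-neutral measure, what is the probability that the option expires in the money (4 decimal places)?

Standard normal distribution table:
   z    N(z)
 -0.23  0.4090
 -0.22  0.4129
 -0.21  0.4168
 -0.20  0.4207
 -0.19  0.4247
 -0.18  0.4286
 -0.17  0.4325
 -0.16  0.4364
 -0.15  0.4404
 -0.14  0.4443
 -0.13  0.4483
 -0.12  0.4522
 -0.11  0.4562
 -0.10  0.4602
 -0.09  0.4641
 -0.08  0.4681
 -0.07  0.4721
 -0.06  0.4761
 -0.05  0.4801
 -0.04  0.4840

0.4325

σ√T = 0.29 × 1.4142 = 0.4101
d₁ = [ln(92/88) + (0.088 − 0.033 + 0.29²/2)·2] / 0.4101 = [0.0445 + 0.1941] / 0.4101 = 0.5817 ⇒ 0.58
d₂ = d₁ − σ√T = 0.5817 − 0.4101 = 0.1715 ⇒ 0.17
Pr(exercise) under Q = N(−d₂) = N(-0.17) = 0.4325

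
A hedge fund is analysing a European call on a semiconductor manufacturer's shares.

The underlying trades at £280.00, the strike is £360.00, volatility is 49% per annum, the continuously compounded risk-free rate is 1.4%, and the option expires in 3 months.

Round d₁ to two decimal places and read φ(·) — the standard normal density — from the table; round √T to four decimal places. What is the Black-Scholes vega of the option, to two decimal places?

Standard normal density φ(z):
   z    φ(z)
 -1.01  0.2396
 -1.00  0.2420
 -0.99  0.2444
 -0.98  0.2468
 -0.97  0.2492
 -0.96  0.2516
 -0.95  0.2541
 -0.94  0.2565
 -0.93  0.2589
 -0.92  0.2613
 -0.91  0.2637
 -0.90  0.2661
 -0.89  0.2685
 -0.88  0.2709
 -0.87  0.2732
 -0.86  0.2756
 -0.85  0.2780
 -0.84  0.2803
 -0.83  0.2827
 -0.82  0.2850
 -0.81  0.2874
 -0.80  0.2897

σ√T = 0.49·√0.25 = 0.2450
d₁ = [ln(280/360) + (0.014 + ½·0.49²)·0.25] / (σ√T) = (-0.2513 + 0.0335) / 0.2450 = -0.8890 which rounds to -0.89
√T = √0.25 = 0.5000
φ(d₁) = φ(-0.89) = 0.2685
vega = S·φ(d₁)·√T = 280·0.2685·0.5000 = 37.5900
(The put has the same vega.)

37.59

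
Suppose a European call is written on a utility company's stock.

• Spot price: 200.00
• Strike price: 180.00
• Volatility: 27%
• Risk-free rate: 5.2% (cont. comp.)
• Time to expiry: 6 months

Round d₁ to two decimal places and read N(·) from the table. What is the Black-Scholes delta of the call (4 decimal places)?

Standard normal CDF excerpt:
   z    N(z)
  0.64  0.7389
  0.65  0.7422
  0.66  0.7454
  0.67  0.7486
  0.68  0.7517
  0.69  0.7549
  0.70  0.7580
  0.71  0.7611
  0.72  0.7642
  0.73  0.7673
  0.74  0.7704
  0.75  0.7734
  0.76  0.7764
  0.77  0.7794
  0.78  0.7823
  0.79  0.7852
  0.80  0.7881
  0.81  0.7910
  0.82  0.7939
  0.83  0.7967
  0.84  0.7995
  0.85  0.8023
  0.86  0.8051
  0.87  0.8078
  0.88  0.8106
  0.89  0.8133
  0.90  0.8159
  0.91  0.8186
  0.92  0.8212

σ√T = 0.27 × 0.7071 = 0.1909
d₁ = [ln(200/180) + (0.052 + 0.27²/2)·0.5] / 0.1909 = [0.1054 + 0.0442] / 0.1909 = 0.7835 ≈ 0.78
N(d₁) = N(0.78) = 0.7823
Δ_call = N(d₁) = 0.7823

0.7823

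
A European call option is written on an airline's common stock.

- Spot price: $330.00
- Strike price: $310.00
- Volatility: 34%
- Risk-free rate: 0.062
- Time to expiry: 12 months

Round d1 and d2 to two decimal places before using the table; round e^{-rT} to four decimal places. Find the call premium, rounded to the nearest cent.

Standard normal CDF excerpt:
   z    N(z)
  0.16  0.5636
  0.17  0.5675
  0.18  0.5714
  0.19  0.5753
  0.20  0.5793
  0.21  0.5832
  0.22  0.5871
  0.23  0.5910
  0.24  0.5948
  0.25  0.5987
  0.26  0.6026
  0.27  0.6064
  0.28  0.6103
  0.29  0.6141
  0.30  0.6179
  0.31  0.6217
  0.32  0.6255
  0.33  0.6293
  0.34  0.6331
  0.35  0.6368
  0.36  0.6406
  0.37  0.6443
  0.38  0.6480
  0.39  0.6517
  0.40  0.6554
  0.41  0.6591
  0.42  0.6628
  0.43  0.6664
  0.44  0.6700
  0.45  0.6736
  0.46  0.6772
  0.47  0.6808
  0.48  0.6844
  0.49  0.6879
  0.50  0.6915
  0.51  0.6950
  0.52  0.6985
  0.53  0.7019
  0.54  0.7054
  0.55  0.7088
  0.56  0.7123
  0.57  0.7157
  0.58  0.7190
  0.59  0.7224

T = 1;  σ√T = 0.3400
d₁ = [ln(330/310) + (0.062 + 0.34²/2)·1] / 0.3400 = [0.0625 + 0.1198] / 0.3400 = 0.5362 → 0.54
d₂ = d₁ − σ√T = 0.5362 − 0.3400 = 0.1962 → 0.20
exp(−rT) = exp(−0.062·1) = 0.9399
N(d₁) = N(0.54) = 0.7054;  N(d₂) = N(0.20) = 0.5793
C = 330·0.7054 − 310·0.9399·0.5793 = 232.7820 − 168.7901 = 63.9919

$63.99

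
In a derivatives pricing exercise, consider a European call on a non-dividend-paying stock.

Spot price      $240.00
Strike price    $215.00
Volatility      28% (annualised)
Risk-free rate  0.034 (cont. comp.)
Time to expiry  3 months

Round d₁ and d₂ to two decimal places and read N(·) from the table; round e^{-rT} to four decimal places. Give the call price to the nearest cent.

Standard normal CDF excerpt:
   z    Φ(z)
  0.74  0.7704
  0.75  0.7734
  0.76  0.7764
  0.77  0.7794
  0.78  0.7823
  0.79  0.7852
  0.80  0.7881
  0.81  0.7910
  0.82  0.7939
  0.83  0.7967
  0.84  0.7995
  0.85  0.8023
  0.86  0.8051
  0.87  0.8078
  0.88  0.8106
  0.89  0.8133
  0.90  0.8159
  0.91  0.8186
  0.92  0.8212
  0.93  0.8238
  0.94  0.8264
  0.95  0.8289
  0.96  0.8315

$30.32

σ√T = 0.28·√0.25 = 0.1400
d₁ = [ln(240/215) + (0.034 + 0.28²/2)·0.25] / 0.1400 = [0.1100 + 0.0183] / 0.1400 = 0.9164 ≈ 0.92
d₂ = d₁ − σ√T = 0.9164 − 0.1400 = 0.7764 ≈ 0.78
e^(−rT) = e^(−0.034·0.25) = 0.9915
C = 240·N(0.92) − 215·0.9915·N(0.78) = 240·0.8212 − 215·0.9915·0.7823 = 197.0880 − 166.7648 = 30.3232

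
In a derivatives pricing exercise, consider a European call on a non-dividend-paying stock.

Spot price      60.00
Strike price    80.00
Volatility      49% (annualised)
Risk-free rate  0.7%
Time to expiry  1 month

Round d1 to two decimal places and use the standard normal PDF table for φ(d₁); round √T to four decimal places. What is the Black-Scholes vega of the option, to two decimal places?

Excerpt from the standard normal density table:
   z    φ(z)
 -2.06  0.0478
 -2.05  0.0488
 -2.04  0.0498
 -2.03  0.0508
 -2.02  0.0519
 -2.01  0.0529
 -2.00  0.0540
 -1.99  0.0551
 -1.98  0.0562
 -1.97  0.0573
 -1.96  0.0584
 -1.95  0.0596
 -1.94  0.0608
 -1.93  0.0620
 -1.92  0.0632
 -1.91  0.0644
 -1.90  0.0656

σ√T = 0.49·√0.08333 = 0.1415
d₁ = [ln(60/80) + (0.007 + 0.49²/2)·0.08333] / 0.1415 = [-0.2877 + 0.0106] / 0.1415 = -1.9589 which rounds to -1.96
√T = √0.08333 = 0.2887
φ(d₁) = φ(-1.96) = 0.0584
vega = S·φ(d₁)·√T = 60·0.0584·0.2887 = 1.0116

1.01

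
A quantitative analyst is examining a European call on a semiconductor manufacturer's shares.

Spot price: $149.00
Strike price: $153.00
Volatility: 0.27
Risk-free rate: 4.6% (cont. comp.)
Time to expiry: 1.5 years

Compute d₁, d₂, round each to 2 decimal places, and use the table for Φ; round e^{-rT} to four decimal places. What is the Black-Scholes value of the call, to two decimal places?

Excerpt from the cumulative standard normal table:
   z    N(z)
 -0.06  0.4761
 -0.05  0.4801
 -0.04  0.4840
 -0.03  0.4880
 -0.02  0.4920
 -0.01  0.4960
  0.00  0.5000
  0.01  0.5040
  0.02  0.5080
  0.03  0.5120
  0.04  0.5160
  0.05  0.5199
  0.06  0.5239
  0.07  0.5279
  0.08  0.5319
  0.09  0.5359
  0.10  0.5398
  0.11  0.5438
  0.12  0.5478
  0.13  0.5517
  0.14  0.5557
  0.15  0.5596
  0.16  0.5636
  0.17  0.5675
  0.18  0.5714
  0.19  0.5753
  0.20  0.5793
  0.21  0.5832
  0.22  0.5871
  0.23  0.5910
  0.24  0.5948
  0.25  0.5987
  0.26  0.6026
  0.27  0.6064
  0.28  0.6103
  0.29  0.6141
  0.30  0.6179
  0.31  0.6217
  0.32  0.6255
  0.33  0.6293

T = 1.5;  σ√T = 0.3307
ln(S/K) + (r + σ²/2)T = ln(149/153) + (0.046 + 0.27²/2)·1.5 = -0.0265 + 0.1237 = 0.0972
d₁ = 0.0972 / 0.3307 = 0.2939 ⇒ 0.29
d₂ = d₁ − σ√T = 0.2939 − 0.3307 = -0.0368 ⇒ -0.04
exp(−rT) = exp(−0.046·1.5) = 0.9333
C = 149·N(0.29) − 153·0.9333·N(-0.04) = 149·0.6141 − 153·0.9333·0.4840 = 91.5009 − 69.1127 = 22.3882

$22.39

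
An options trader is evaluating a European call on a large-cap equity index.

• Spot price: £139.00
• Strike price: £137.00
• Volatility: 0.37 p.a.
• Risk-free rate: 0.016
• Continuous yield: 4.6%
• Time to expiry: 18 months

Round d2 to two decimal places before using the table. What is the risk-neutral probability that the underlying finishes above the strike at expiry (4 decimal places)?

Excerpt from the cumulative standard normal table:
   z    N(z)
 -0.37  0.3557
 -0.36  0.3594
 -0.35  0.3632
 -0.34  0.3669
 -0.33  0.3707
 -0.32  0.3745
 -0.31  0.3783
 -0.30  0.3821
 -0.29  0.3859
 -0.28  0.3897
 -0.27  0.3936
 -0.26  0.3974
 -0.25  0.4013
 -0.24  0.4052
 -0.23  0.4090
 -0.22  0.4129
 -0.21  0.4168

0.3859

σ√T = 0.37·√1.5 = 0.4532
d₁ = [ln(139/137) + (0.016 − 0.046 + ½·0.37²)·1.5] / (σ√T) = (0.0145 + 0.0577) / 0.4532 = 0.1593 ≈ 0.16
d₂ = 0.1593 − 0.4532 = -0.2939 ≈ -0.29
Pr(exercise) under Q = N(d₂) = 0.3859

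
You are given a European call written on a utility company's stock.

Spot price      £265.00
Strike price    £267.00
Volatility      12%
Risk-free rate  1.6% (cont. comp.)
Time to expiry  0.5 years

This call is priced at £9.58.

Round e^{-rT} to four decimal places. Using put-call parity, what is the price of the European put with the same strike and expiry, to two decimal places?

exp(−rT) = exp(−0.016·0.5) = 0.9920
Put-call parity: C − P = S − K·e^(−rT) = 265 − 267·0.9920 = 265 − 264.8640 = 0.1360
P = C − (C − P) = 9.58 − (0.1360) = 9.4440

£9.44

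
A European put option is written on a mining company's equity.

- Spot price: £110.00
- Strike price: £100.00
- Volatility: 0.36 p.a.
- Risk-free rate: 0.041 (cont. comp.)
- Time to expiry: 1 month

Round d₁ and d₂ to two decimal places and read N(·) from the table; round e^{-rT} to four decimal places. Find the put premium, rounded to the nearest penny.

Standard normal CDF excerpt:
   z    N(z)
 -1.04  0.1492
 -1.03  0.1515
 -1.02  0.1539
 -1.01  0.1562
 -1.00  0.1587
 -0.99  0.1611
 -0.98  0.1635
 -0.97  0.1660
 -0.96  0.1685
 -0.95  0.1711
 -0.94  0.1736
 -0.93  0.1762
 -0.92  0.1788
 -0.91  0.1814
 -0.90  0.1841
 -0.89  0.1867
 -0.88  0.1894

£0.89

σ√T = 0.36·√0.08333 = 0.1039
d₁ = [ln(110/100) + (0.041 + 0.36²/2)·0.08333] / 0.1039 = [0.0953 + 0.0088] / 0.1039 = 1.0020 which rounds to 1.00
d₂ = d₁ − σ√T = 1.0020 − 0.1039 = 0.8980 which rounds to 0.90
e^(−rT) = e^(−0.041·0.08333) = 0.9966
N(−d₂) = N(-0.90) = 0.1841;  N(−d₁) = N(-1.00) = 0.1587
P = 100·0.9966·0.1841 − 110·0.1587 = 18.3474 − 17.4570 = 0.8904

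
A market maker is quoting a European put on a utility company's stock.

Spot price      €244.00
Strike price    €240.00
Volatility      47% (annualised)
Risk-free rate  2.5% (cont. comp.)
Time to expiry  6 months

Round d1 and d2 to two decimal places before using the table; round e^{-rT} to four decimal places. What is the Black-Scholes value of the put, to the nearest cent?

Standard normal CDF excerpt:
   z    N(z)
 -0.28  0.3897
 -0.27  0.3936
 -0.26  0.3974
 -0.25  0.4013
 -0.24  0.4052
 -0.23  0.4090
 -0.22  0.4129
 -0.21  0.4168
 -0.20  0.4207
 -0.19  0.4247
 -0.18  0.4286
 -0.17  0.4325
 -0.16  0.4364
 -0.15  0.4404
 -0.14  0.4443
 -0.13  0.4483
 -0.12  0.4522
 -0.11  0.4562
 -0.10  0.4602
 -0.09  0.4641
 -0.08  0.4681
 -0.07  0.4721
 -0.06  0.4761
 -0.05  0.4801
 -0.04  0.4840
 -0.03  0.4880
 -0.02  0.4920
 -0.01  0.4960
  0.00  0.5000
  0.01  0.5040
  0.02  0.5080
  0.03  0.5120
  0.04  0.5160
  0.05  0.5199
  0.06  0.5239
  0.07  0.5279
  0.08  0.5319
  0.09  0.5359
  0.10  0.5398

σ√T = 0.47 × 0.7071 = 0.3323
d₁ = [ln(244/240) + (0.025 + 0.47²/2)·0.5] / 0.3323 = [0.0165 + 0.0677] / 0.3323 = 0.2535 which rounds to 0.25
d₂ = d₁ − σ√T = 0.2535 − 0.3323 = -0.0788 which rounds to -0.08
exp(−rT) = exp(−0.025·0.5) = 0.9876
P = 240·0.9876·N(0.08) − 244·N(-0.25) = 240·0.9876·0.5319 − 244·0.4013 = 126.0731 − 97.9172 = 28.1559

€28.16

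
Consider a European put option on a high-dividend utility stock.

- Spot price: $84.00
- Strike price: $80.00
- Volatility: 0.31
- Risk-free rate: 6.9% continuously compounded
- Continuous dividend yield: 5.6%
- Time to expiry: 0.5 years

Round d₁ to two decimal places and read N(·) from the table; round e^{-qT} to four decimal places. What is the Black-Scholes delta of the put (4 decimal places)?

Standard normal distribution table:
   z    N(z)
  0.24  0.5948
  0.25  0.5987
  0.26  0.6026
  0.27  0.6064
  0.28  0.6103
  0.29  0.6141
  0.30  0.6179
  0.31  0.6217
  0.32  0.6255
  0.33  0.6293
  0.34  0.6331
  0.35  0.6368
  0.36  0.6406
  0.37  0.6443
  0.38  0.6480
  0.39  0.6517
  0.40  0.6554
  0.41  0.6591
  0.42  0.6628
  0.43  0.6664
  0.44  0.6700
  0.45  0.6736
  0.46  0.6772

-0.3495

σ√T = 0.31 × 0.7071 = 0.2192
d₁ = [ln(84/80) + (0.069 − 0.056 + ½·0.31²)·0.5] / (σ√T) = (0.0488 + 0.0305) / 0.2192 = 0.3618 ⇒ 0.36
N(d₁) = N(0.36) = 0.6406
Δ_put = exp(−qT)·(N(d₁) − 1) = 0.9724·(0.6406 − 1) = -0.3495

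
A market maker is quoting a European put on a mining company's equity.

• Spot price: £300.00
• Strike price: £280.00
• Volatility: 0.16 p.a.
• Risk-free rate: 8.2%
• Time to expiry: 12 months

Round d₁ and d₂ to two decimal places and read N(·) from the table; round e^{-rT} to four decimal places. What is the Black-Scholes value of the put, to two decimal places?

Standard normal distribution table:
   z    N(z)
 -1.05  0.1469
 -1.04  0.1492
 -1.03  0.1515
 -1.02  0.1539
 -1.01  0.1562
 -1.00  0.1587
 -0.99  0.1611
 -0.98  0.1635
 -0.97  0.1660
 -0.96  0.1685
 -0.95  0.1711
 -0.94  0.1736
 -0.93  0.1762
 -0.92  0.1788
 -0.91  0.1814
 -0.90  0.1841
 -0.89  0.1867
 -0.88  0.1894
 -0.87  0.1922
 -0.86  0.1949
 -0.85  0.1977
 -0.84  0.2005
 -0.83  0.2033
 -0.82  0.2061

£4.11

σ√T = 0.16 × 1.0000 = 0.1600
d₁ = [ln(300/280) + (0.082 + ½·0.16²)·1] / (σ√T) = (0.0690 + 0.0948) / 0.1600 = 1.0237 ≈ 1.02
d₂ = 1.0237 − 0.1600 = 0.8637 ≈ 0.86
exp(−rT) = exp(−0.082·1) = 0.9213
N(−d₂) = N(-0.86) = 0.1949;  N(−d₁) = N(-1.02) = 0.1539
P = 280·0.9213·0.1949 − 300·0.1539 = 50.2772 − 46.1700 = 4.1072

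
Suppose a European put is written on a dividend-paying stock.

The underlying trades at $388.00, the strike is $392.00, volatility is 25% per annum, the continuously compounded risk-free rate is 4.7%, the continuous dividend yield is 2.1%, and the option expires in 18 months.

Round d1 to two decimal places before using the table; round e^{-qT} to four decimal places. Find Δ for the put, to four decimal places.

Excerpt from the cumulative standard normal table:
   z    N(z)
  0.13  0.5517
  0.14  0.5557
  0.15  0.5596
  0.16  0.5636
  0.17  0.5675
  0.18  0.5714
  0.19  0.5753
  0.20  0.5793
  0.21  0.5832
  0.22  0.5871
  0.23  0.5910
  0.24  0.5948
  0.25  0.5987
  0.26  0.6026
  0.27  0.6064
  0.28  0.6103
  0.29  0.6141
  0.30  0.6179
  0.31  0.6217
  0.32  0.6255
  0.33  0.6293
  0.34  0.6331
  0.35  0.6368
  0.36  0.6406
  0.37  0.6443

σ√T = 0.25·√1.5 = 0.3062
d₁ = [ln(388/392) + (0.047 − 0.021 + 0.25²/2)·1.5] / 0.3062 = [-0.0103 + 0.0859] / 0.3062 = 0.2470 ≈ 0.25
N(d₁) = N(0.25) = 0.5987
Δ_put = exp(−qT)·(N(d₁) − 1) = 0.9690·(0.5987 − 1) = -0.3889

-0.3889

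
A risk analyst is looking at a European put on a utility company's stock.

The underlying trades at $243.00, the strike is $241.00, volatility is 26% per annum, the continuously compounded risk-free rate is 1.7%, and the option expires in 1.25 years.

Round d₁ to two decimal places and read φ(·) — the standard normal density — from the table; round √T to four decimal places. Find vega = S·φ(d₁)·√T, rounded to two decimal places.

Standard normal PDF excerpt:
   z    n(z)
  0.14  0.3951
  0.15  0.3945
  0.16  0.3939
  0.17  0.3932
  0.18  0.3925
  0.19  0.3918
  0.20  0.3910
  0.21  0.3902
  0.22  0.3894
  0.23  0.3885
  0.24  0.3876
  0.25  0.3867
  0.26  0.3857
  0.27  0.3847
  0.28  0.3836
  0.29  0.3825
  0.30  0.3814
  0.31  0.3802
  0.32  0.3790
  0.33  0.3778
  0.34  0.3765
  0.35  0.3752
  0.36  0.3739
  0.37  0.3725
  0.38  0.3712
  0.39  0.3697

σ√T = 0.26 × 1.1180 = 0.2907
d₁ = [ln(243/241) + (0.017 + ½·0.26²)·1.25] / (σ√T) = (0.0083 + 0.0635) / 0.2907 = 0.2469 ⇒ 0.25
√T = √1.25 = 1.1180
φ(d₁) = φ(0.25) = 0.3867
vega = S·φ(d₁)·√T = 243·0.3867·1.1180 = 105.0563
(Vega is the same for a European call and put with the same parameters.)

105.06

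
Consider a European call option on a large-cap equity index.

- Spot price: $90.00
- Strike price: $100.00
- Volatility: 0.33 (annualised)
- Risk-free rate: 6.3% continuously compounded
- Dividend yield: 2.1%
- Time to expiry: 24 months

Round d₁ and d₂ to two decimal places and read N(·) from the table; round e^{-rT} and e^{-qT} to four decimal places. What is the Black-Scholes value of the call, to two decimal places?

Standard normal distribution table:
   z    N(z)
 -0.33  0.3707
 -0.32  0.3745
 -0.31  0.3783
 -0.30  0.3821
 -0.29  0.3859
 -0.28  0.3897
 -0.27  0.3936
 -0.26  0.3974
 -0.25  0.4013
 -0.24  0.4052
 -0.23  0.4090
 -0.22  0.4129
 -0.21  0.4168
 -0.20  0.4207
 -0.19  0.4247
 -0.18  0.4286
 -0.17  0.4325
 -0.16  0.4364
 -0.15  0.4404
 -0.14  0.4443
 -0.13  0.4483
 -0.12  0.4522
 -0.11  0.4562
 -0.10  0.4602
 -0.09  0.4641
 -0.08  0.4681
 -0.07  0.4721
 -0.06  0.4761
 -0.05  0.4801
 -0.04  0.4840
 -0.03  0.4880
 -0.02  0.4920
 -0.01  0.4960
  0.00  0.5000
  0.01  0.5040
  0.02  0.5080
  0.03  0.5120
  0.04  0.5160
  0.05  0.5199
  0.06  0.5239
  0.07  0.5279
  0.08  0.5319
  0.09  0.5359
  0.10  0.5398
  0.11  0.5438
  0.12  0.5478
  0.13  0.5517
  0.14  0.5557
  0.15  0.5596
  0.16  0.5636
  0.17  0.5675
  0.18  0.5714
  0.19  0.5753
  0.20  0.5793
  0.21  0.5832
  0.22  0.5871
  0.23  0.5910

T = 2;  σ√T = 0.4667
d₁ = [ln(90/100) + (0.063 − 0.021 + 0.33²/2)·2] / 0.4667 = [-0.1054 + 0.1929] / 0.4667 = 0.1876 ≈ 0.19
d₂ = d₁ − σ√T = 0.1876 − 0.4667 = -0.2791 ≈ -0.28
e^(−qT) = e^(−0.021·2) = 0.9589;  e^(−rT) = e^(−0.063·2) = 0.8816
N(d₁) = N(0.19) = 0.5753;  N(d₂) = N(-0.28) = 0.3897
C = 90·0.9589·0.5753 − 100·0.8816·0.3897 = 49.6490 − 34.3560 = 15.2930

$15.29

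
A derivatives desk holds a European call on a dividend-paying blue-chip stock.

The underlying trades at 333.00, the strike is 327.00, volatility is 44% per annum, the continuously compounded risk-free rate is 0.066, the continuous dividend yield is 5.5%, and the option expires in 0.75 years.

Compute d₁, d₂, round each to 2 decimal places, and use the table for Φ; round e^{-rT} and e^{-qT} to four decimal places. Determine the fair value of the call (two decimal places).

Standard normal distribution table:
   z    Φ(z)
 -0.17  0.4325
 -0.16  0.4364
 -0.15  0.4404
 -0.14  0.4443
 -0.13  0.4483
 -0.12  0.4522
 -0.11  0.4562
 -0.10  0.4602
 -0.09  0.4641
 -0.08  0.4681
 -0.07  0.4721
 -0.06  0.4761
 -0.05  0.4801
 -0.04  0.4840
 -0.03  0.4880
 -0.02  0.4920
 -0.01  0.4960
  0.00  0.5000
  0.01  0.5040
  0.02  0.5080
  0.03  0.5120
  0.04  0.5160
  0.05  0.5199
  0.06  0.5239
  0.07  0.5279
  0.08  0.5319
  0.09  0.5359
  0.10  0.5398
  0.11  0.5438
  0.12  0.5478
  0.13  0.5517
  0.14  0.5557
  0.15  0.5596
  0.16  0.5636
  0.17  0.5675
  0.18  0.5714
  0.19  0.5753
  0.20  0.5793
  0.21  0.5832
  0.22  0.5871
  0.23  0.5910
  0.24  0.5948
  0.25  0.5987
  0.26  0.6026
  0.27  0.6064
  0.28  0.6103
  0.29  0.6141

51.83

σ√T = 0.44·√0.75 = 0.3811
d₁ = [ln(333/327) + (0.066 − 0.055 + ½·0.44²)·0.75] / (σ√T) = (0.0182 + 0.0809) / 0.3811 = 0.2599 which rounds to 0.26
d₂ = 0.2599 − 0.3811 = -0.1212 which rounds to -0.12
exp(−qT) = exp(−0.055·0.75) = 0.9596;  exp(−rT) = exp(−0.066·0.75) = 0.9517
N(d₁) = N(0.26) = 0.6026;  N(d₂) = N(-0.12) = 0.4522
C = 333·0.9596·0.6026 − 327·0.9517·0.4522 = 192.5589 − 140.7273 = 51.8316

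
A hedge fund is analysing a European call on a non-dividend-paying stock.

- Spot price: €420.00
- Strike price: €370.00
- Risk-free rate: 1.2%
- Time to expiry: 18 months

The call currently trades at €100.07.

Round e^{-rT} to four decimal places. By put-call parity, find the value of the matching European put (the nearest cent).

€43.48

exp(−rT) = exp(−0.012·1.5) = 0.9822
Put-call parity: C − P = S − K·e^(−rT) = 420 − 370·0.9822 = 420 − 363.4140 = 56.5860
P = C − (C − P) = 100.07 − (56.5860) = 43.4840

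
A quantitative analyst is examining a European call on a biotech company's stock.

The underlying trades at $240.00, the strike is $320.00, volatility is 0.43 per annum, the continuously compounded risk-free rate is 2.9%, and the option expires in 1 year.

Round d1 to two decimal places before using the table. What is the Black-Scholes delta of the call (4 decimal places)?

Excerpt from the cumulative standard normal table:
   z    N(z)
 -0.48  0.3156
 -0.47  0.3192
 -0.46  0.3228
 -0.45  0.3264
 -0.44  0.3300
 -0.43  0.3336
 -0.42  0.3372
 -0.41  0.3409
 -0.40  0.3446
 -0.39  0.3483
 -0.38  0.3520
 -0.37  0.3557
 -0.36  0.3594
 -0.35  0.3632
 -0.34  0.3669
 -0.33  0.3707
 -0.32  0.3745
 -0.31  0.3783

σ√T = 0.43·√1 = 0.4300
d₁ = [ln(240/320) + (0.029 + ½·0.43²)·1] / (σ√T) = (-0.2877 + 0.1214) / 0.4300 = -0.3866 which rounds to -0.39
N(d₁) = N(-0.39) = 0.3483
Δ_call = N(d₁) = 0.3483

0.3483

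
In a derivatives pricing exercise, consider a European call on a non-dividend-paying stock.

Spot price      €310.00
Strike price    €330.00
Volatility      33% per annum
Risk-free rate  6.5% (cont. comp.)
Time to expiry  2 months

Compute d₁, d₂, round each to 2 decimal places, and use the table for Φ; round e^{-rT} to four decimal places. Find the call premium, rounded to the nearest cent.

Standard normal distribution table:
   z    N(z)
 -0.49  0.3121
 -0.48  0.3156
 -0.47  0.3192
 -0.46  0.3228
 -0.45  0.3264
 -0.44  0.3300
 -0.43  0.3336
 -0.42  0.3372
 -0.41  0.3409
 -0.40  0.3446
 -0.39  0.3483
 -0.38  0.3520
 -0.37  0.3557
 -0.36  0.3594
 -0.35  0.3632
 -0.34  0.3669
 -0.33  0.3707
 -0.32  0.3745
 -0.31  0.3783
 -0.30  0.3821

σ√T = 0.33 × 0.4082 = 0.1347
d₁ = [ln(310/330) + (0.065 + 0.33²/2)·0.1667] / 0.1347 = [-0.0625 + 0.0199] / 0.1347 = -0.3163 ⇒ -0.32
d₂ = d₁ − σ√T = -0.3163 − 0.1347 = -0.4510 ⇒ -0.45
exp(−rT) = exp(−0.065·0.1667) = 0.9892
N(d₁) = N(-0.32) = 0.3745;  N(d₂) = N(-0.45) = 0.3264
C = 310·0.3745 − 330·0.9892·0.3264 = 116.0950 − 106.5487 = 9.5463

€9.55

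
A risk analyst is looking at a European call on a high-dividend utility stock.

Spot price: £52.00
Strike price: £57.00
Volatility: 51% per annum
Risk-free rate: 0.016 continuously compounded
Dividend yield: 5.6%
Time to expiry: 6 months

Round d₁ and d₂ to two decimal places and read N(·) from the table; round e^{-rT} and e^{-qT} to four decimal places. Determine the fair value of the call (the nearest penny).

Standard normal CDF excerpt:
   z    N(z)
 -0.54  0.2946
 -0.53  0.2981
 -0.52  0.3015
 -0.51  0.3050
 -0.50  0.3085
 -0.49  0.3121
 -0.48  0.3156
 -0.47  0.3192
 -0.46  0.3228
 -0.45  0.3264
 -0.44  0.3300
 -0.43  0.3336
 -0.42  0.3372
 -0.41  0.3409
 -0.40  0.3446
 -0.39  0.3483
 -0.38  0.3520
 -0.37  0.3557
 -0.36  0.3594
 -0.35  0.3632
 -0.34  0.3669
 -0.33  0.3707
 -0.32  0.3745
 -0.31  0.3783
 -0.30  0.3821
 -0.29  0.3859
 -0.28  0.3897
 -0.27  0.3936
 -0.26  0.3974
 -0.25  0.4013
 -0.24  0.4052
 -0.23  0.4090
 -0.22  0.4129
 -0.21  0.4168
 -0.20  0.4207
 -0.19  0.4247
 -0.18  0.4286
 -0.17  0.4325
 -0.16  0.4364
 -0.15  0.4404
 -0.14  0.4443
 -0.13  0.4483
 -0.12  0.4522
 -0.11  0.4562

T = 0.5;  σ√T = 0.3606
d₁ = [ln(52/57) + (0.016 − 0.056 + 0.51²/2)·0.5] / 0.3606 = [-0.0918 + 0.0450] / 0.3606 = -0.1297 ⇒ -0.13
d₂ = d₁ − σ√T = -0.1297 − 0.3606 = -0.4904 ⇒ -0.49
exp(−qT) = exp(−0.056·0.5) = 0.9724;  exp(−rT) = exp(−0.016·0.5) = 0.9920
N(d₁) = N(-0.13) = 0.4483;  N(d₂) = N(-0.49) = 0.3121
C = 52·0.9724·0.4483 − 57·0.9920·0.3121 = 22.6682 − 17.6474 = 5.0208

£5.02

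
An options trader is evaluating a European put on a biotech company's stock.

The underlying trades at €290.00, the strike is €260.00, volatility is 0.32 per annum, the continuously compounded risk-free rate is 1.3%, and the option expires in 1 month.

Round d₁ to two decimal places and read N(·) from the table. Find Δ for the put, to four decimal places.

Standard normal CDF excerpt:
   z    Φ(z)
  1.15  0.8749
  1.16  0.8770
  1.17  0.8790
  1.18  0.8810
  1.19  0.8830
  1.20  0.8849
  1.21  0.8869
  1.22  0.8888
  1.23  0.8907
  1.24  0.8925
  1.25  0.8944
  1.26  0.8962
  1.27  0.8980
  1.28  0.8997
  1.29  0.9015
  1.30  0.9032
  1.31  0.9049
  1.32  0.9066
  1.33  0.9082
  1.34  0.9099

σ√T = 0.32 × 0.2887 = 0.0924
d₁ = [ln(290/260) + (0.013 + 0.32²/2)·0.08333] / 0.0924 = [0.1092 + 0.0054] / 0.0924 = 1.2400 ≈ 1.24
N(d₁) = N(1.24) = 0.8925
Δ_put = N(d₁) − 1 = 0.8925 − 1 = -0.1075

-0.1075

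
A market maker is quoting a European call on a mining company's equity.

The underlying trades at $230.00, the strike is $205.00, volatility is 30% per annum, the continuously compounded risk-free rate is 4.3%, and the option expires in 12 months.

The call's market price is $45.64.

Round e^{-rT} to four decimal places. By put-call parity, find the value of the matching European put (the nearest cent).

e^(−rT) = e^(−0.043·1) = 0.9579
Put-call parity: C − P = S − K·e^(−rT) = 230 − 205·0.9579 = 230 − 196.3695 = 33.6305
P = C − (C − P) = 45.64 − (33.6305) = 12.0095

$12.01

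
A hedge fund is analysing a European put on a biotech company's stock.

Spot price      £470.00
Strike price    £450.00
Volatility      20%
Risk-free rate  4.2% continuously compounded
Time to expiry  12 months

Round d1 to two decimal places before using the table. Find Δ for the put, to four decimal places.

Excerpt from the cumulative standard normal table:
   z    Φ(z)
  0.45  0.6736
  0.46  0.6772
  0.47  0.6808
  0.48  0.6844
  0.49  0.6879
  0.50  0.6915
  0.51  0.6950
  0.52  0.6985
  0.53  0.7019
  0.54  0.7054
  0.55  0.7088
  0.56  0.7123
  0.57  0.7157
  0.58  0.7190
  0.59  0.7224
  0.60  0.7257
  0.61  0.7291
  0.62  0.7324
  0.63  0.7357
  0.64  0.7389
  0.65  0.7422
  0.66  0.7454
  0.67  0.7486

-0.2981

σ√T = 0.2 × 1.0000 = 0.2000
d₁ = [ln(470/450) + (0.042 + ½·0.2²)·1] / (σ√T) = (0.0435 + 0.0620) / 0.2000 = 0.5274 ≈ 0.53
N(d₁) = N(0.53) = 0.7019
Δ_put = N(d₁) − 1 = 0.7019 − 1 = -0.2981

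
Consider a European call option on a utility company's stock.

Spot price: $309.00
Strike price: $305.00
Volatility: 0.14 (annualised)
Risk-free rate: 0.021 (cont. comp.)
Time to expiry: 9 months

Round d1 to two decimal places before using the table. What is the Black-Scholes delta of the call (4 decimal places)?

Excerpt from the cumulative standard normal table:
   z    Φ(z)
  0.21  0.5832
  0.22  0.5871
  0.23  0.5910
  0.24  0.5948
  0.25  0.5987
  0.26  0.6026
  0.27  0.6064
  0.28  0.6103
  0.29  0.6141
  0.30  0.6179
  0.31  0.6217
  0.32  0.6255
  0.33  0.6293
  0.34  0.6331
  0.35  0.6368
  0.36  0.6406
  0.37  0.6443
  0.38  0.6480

σ√T = 0.14 × 0.8660 = 0.1212
ln(S/K) + (r + σ²/2)T = ln(309/305) + (0.021 + 0.14²/2)·0.75 = 0.0130 + 0.0231 = 0.0361
d₁ = 0.0361 / 0.1212 = 0.2980 ≈ 0.30
N(d₁) = N(0.30) = 0.6179
Δ_call = N(d₁) = 0.6179

0.6179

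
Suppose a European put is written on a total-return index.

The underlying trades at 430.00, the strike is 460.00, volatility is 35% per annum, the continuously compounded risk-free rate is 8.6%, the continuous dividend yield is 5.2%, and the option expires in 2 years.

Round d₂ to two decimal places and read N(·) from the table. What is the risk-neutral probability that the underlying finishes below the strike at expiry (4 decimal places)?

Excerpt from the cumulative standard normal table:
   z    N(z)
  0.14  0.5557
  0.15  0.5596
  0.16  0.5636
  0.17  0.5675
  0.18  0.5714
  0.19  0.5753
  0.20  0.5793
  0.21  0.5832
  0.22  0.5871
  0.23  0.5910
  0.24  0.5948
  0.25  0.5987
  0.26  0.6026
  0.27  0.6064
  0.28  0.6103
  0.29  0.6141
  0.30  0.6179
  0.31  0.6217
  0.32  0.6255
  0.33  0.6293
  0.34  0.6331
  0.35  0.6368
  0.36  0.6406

0.5987

σ√T = 0.35 × 1.4142 = 0.4950
d₁ = [ln(430/460) + (0.086 − 0.052 + 0.35²/2)·2] / 0.4950 = [-0.0674 + 0.1905] / 0.4950 = 0.2486 which rounds to 0.25
d₂ = d₁ − σ√T = 0.2486 − 0.4950 = -0.2464 which rounds to -0.25
Pr(exercise) under Q = N(−d₂) = N(0.25) = 0.5987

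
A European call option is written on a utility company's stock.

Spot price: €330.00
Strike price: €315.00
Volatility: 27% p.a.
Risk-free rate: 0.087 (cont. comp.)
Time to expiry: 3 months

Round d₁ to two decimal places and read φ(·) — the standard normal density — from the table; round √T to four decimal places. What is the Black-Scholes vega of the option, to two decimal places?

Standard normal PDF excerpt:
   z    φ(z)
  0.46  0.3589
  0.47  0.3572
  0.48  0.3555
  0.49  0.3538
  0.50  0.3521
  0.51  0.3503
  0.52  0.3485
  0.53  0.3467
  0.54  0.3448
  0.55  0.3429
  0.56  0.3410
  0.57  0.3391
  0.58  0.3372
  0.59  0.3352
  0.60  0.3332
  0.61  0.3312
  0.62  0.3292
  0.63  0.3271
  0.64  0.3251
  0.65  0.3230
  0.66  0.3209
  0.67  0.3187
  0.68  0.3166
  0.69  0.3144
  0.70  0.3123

σ√T = 0.27·√0.25 = 0.1350
d₁ = [ln(330/315) + (0.087 + ½·0.27²)·0.25] / (σ√T) = (0.0465 + 0.0309) / 0.1350 = 0.5732 ≈ 0.57
√T = √0.25 = 0.5000
φ(d₁) = φ(0.57) = 0.3391
vega = S·φ(d₁)·√T = 330·0.3391·0.5000 = 55.9515

55.95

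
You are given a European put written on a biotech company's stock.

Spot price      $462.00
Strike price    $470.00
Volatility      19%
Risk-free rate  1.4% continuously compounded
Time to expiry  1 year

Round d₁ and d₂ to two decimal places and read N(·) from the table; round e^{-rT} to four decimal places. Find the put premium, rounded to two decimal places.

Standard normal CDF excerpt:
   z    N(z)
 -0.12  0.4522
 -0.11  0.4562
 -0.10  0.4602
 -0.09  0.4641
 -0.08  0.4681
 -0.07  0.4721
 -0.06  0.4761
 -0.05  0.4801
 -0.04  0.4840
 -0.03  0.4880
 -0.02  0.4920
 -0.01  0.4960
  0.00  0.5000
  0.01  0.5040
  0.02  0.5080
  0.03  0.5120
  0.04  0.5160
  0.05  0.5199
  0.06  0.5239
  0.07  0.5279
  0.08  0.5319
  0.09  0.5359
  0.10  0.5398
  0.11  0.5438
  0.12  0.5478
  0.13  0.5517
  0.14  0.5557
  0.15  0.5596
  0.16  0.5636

$35.77

σ√T = 0.19 × 1.0000 = 0.1900
d₁ = [ln(462/470) + (0.014 + 0.19²/2)·1] / 0.1900 = [-0.0172 + 0.0321] / 0.1900 = 0.0783 ≈ 0.08
d₂ = d₁ − σ√T = 0.0783 − 0.1900 = -0.1117 ≈ -0.11
exp(−rT) = exp(−0.014·1) = 0.9861
N(−d₂) = N(0.11) = 0.5438;  N(−d₁) = N(-0.08) = 0.4681
P = 470·0.9861·0.5438 − 462·0.4681 = 252.0334 − 216.2622 = 35.7712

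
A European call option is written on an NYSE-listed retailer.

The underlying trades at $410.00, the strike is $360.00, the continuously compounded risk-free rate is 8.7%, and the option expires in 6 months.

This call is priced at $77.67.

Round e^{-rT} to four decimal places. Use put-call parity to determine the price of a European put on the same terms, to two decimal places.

exp(−rT) = exp(−0.087·0.5) = 0.9574
Put-call parity: C − P = S − K·e^(−rT) = 410 − 360·0.9574 = 410 − 344.6640 = 65.3360
P = C − (C − P) = 77.67 − (65.3360) = 12.3340

$12.33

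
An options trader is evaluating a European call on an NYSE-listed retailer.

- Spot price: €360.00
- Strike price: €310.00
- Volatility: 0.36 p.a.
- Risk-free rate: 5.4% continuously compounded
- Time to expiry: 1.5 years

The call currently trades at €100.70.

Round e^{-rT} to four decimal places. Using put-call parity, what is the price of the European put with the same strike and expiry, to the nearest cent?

€26.58

exp(−rT) = exp(−0.054·1.5) = 0.9222
Put-call parity: C − P = S − K·e^(−rT) = 360 − 310·0.9222 = 360 − 285.8820 = 74.1180
P = C − (C − P) = 100.70 − (74.1180) = 26.5820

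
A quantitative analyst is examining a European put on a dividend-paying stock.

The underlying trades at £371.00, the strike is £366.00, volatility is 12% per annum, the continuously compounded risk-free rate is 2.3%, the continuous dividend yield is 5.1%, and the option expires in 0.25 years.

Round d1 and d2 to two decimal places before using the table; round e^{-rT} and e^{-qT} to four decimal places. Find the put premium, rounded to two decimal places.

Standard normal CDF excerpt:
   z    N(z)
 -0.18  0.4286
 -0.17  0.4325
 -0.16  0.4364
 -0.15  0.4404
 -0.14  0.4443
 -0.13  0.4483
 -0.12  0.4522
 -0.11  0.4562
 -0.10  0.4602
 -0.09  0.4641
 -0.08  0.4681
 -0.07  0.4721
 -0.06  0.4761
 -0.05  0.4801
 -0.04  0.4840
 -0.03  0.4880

£7.61

T = 0.25;  σ√T = 0.0600
d₁ = [ln(371/366) + (0.023 − 0.051 + 0.12²/2)·0.25] / 0.0600 = [0.0136 − 0.0052] / 0.0600 = 0.1395 ≈ 0.14
d₂ = d₁ − σ√T = 0.1395 − 0.0600 = 0.0795 ≈ 0.08
exp(−qT) = exp(−0.051·0.25) = 0.9873;  exp(−rT) = exp(−0.023·0.25) = 0.9943
N(−d₂) = N(-0.08) = 0.4681;  N(−d₁) = N(-0.14) = 0.4443
P = 366·0.9943·0.4681 − 371·0.9873·0.4443 = 170.3480 − 162.7419 = 7.6062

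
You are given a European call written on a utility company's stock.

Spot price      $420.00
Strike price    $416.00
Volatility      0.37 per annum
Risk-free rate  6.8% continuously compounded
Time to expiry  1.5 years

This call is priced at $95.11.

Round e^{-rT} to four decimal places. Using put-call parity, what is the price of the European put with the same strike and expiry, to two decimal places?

$50.76

exp(−rT) = exp(−0.068·1.5) = 0.9030
Put-call parity: C − P = S − K·e^(−rT) = 420 − 416·0.9030 = 420 − 375.6480 = 44.3520
P = C − (C − P) = 95.11 − (44.3520) = 50.7580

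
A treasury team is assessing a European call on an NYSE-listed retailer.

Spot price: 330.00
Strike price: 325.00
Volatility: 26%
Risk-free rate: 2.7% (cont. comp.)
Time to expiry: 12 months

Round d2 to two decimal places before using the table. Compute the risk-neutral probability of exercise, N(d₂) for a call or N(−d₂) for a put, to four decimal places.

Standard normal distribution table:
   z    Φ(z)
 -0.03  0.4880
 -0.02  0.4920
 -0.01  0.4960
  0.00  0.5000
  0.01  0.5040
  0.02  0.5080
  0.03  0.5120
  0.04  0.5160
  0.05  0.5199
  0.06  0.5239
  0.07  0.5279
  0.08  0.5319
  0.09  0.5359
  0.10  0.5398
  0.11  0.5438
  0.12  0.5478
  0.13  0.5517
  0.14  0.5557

0.5120

σ√T = 0.26·√1 = 0.2600
ln(S/K) + (r + σ²/2)T = ln(330/325) + (0.027 + 0.26²/2)·1 = 0.0153 + 0.0608 = 0.0761
d₁ = 0.0761 / 0.2600 = 0.2926 → 0.29
d₂ = d₁ − σ√T = 0.2926 − 0.2600 = 0.0326 → 0.03
Risk-neutral Pr[S_T > K] = N(d₂) = N(0.03) = 0.5120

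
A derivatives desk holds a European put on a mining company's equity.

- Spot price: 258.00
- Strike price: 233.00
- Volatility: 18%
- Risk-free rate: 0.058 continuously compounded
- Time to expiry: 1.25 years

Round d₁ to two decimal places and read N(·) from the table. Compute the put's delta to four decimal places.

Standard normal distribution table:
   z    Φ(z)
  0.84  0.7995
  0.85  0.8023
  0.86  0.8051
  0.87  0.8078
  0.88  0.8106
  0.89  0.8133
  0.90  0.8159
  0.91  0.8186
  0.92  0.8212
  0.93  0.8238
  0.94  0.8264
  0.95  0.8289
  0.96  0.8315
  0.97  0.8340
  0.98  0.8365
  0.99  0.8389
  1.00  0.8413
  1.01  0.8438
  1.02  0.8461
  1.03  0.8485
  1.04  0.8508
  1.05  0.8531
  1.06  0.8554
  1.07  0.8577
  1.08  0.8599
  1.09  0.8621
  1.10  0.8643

σ√T = 0.18·√1.25 = 0.2012
ln(S/K) + (r + σ²/2)T = ln(258/233) + (0.058 + 0.18²/2)·1.25 = 0.1019 + 0.0927 = 0.1947
d₁ = 0.1947 / 0.2012 = 0.9673 → 0.97
N(d₁) = N(0.97) = 0.8340
Δ_put = N(d₁) − 1 = 0.8340 − 1 = -0.1660

-0.1660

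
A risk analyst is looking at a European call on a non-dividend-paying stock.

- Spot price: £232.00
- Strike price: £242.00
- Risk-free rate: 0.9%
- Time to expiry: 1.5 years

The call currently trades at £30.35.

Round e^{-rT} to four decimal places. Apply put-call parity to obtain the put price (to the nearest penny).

£37.11

exp(−rT) = exp(−0.009·1.5) = 0.9866
Put-call parity: C − P = S − K·e^(−rT) = 232 − 242·0.9866 = 232 − 238.7572 = -6.7572
P = C − (C − P) = 30.35 − (-6.7572) = 37.1072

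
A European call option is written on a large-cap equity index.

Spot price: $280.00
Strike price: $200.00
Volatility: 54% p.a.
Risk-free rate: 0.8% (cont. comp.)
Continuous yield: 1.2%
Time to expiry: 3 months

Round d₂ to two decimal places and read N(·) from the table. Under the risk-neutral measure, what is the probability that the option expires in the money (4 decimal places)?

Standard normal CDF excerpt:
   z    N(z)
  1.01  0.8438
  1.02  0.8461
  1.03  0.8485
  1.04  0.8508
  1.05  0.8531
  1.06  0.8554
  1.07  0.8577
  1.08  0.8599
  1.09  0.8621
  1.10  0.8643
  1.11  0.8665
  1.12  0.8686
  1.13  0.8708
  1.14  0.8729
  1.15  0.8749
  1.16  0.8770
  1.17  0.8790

0.8665

σ√T = 0.54 × 0.5000 = 0.2700
d₁ = [ln(280/200) + (0.008 − 0.012 + 0.54²/2)·0.25] / 0.2700 = [0.3365 + 0.0355] / 0.2700 = 1.3775 ⇒ 1.38
d₂ = d₁ − σ√T = 1.3775 − 0.2700 = 1.1075 ⇒ 1.11
Risk-neutral Pr[S_T > K] = N(d₂) = N(1.11) = 0.8665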